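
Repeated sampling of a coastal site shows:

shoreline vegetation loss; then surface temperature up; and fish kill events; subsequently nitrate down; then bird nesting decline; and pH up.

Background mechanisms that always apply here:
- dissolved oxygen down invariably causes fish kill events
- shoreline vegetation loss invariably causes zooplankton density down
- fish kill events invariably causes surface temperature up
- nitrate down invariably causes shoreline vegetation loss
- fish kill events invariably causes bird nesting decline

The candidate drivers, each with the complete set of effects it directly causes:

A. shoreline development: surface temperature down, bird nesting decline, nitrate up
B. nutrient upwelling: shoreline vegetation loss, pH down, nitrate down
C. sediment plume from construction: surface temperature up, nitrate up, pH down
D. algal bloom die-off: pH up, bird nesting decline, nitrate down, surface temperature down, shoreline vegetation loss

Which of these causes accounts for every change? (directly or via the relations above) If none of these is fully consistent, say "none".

Checking each candidate against the observations:
(A) shoreline development — shoreline vegetation loss ✗; surface temperature up ✗; fish kill events ✗; nitrate down ✗; bird nesting decline ✓; pH up ✗
(B) nutrient upwelling — shoreline vegetation loss ✓; surface temperature up ✗; fish kill events ✗; nitrate down ✓; bird nesting decline ✗; pH up ✗
(C) sediment plume from construction — shoreline vegetation loss ✗; surface temperature up ✓; fish kill events ✗; nitrate down ✗; bird nesting decline ✗; pH up ✗
(D) algal bloom die-off — fails on surface temperature up, fish kill events (predicts surface temperature down, not surface temperature up)
No candidate is consistent with all observations.

none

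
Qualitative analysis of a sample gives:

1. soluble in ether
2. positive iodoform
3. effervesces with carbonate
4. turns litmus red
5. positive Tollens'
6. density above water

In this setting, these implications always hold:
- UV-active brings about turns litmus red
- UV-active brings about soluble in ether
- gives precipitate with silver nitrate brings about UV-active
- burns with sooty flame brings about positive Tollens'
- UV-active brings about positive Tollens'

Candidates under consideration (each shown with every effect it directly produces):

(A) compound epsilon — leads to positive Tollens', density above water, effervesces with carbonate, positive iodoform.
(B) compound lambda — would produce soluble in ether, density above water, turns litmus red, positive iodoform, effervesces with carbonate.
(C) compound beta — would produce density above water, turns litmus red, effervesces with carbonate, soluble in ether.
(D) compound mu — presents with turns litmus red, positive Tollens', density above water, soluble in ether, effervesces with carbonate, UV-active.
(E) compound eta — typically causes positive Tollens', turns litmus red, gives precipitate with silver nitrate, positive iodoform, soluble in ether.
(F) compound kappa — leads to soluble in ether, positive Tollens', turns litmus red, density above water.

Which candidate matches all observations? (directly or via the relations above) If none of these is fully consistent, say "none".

Per-candidate check:
(A) compound epsilon — does not account for soluble in ether, turns litmus red
(B) compound lambda — does not account for positive Tollens'
(C) compound beta — soluble in ether ✓; positive iodoform ✗; effervesces with carbonate ✓; turns litmus red ✓; positive Tollens' ✗; density above water ✓
(D) compound mu — soluble in ether ✓; positive iodoform ✗; effervesces with carbonate ✓; turns litmus red ✓; positive Tollens' ✓; density above water ✓
(E) compound eta — does not account for effervesces with carbonate, density above water
(F) compound kappa — does not account for positive iodoform, effervesces with carbonate
Every candidate fails on at least one observation.

none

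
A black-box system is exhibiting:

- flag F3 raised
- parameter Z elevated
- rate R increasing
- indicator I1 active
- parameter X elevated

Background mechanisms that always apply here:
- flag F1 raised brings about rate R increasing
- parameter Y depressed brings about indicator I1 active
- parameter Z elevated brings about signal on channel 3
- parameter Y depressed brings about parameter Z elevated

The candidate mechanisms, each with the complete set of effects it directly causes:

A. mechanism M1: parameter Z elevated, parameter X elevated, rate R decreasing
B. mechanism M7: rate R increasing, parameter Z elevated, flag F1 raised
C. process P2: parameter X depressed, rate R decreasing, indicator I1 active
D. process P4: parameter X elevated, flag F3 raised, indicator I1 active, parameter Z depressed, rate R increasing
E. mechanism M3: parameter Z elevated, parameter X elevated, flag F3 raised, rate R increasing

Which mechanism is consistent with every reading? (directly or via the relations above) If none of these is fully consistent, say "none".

For each candidate, compare predicted effects to what was observed:
(A) mechanism M1 — flag F3 raised NO; parameter Z elevated yes; rate R increasing NO; indicator I1 active NO; parameter X elevated yes
(B) mechanism M7 — does not account for flag F3 raised, indicator I1 active, parameter X elevated
(C) process P2 — fails on flag F3 raised, parameter Z elevated, rate R increasing, parameter X elevated (predicts rate R decreasing, not rate R increasing; predicts parameter X depressed, not parameter X elevated)
(D) process P4 — flag F3 raised yes; parameter Z elevated NO; rate R increasing yes; indicator I1 active yes; parameter X elevated yes
(E) mechanism M3 — does not account for indicator I1 active
Every candidate fails on at least one observation.

none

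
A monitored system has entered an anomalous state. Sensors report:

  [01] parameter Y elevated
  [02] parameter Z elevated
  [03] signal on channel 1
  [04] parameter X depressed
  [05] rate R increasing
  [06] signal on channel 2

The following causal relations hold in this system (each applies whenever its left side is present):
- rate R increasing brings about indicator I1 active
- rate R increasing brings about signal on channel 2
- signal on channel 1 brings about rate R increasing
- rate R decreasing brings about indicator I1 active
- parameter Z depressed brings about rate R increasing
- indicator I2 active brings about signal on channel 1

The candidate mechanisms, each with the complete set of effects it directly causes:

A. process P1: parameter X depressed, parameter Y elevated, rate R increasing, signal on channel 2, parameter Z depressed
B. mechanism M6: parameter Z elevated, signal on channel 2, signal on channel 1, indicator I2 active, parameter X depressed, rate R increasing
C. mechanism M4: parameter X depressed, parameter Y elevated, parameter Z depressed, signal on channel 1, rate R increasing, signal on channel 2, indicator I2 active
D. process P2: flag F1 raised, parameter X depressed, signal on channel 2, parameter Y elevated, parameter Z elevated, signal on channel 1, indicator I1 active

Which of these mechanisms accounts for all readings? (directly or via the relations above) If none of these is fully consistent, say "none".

For each candidate, compare predicted effects to what was observed:
(A) process P1 — fails on parameter Z elevated, signal on channel 1 (predicts parameter Z depressed, not parameter Z elevated)
(B) mechanism M6 — does not account for parameter Y elevated
(C) mechanism M4 — fails on parameter Z elevated (predicts parameter Z depressed, not parameter Z elevated)
(D) process P2 — accounts for every observation (rate R increasing through signal on channel 1 → rate R increasing)
(D) alone accounts for all the evidence.

D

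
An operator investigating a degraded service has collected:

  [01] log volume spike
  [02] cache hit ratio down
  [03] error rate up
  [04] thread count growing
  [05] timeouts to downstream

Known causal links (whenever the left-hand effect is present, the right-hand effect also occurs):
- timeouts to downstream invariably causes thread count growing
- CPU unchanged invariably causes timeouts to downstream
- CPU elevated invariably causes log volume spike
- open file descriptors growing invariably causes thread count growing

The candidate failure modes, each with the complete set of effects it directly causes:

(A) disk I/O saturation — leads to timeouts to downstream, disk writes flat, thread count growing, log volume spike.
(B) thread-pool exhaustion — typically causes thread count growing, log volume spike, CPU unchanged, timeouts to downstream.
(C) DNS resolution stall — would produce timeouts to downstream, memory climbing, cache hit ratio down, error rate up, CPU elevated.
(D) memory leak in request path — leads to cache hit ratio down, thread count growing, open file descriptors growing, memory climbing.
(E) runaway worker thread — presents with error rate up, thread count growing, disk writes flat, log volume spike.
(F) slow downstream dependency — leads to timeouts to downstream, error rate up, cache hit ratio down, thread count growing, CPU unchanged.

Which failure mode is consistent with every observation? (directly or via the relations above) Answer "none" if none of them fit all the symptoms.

C

Checking each candidate against the observations:
(A) disk I/O saturation — log volume spike match; cache hit ratio down miss; error rate up miss; thread count growing match; timeouts to downstream match
(B) thread-pool exhaustion — does not account for cache hit ratio down, error rate up
(C) DNS resolution stall — log volume spike match (via CPU elevated → log volume spike); cache hit ratio down match; error rate up match; thread count growing match (via timeouts to downstream → thread count growing); timeouts to downstream match
(D) memory leak in request path — does not account for log volume spike, error rate up, timeouts to downstream
(E) runaway worker thread — log volume spike match; cache hit ratio down miss; error rate up match; thread count growing match; timeouts to downstream miss
(F) slow downstream dependency — log volume spike miss; cache hit ratio down match; error rate up match; thread count growing match; timeouts to downstream match
(C) alone accounts for all the evidence.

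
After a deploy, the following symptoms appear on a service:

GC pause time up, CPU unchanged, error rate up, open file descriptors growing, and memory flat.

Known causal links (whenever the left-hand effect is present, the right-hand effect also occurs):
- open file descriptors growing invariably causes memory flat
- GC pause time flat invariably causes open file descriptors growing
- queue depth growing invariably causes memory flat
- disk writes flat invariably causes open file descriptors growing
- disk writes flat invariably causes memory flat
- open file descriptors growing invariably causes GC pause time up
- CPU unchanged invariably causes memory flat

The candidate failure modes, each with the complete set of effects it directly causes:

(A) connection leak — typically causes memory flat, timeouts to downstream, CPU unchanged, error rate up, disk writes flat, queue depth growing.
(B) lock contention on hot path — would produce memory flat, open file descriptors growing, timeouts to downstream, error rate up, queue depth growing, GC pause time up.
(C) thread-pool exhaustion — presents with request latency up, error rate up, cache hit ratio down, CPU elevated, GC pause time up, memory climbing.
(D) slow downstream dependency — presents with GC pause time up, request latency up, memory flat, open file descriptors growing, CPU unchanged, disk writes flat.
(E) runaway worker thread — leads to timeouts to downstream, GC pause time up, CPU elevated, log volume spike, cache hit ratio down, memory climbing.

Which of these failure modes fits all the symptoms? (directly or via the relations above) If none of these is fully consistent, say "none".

A

Per-candidate check:
(A) connection leak — accounts for every observation (GC pause time up through disk writes flat → open file descriptors growing → GC pause time up)
(B) lock contention on hot path — does not account for CPU unchanged
(C) thread-pool exhaustion — fails on CPU unchanged, open file descriptors growing, memory flat (predicts CPU elevated, not CPU unchanged; predicts memory climbing, not memory flat)
(D) slow downstream dependency — GC pause time up match; CPU unchanged match; error rate up miss; open file descriptors growing match; memory flat match
(E) runaway worker thread — GC pause time up match; CPU unchanged miss; error rate up miss; open file descriptors growing miss; memory flat miss
(A) alone accounts for all the evidence.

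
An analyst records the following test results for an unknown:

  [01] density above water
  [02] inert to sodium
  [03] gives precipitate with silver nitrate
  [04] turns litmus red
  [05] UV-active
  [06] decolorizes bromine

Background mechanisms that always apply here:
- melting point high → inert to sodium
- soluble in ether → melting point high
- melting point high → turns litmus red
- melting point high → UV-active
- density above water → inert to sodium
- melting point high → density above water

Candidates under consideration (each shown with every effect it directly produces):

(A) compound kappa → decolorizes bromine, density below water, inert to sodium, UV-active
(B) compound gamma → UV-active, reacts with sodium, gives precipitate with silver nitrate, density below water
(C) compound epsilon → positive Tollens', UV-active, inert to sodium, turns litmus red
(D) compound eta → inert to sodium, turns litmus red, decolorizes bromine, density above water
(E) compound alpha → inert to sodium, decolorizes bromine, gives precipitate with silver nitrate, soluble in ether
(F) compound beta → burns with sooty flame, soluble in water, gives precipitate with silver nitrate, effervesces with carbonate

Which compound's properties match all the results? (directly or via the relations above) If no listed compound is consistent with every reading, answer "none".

Checking each candidate against the observations:
(A) compound kappa — fails on density above water, gives precipitate with silver nitrate, turns litmus red (predicts density below water, not density above water)
(B) compound gamma — density above water -; inert to sodium -; gives precipitate with silver nitrate +; turns litmus red -; UV-active +; decolorizes bromine -
(C) compound epsilon — does not account for density above water, gives precipitate with silver nitrate, decolorizes bromine
(D) compound eta — density above water +; inert to sodium +; gives precipitate with silver nitrate -; turns litmus red +; UV-active -; decolorizes bromine +
(E) compound alpha — density above water + (by soluble in ether → melting point high → density above water); inert to sodium +; gives precipitate with silver nitrate +; turns litmus red + (by soluble in ether → melting point high → turns litmus red); UV-active + (by soluble in ether → melting point high → UV-active); decolorizes bromine +
(F) compound beta — does not account for density above water, inert to sodium, turns litmus red, UV-active, decolorizes bromine
(E) alone accounts for all the evidence.

E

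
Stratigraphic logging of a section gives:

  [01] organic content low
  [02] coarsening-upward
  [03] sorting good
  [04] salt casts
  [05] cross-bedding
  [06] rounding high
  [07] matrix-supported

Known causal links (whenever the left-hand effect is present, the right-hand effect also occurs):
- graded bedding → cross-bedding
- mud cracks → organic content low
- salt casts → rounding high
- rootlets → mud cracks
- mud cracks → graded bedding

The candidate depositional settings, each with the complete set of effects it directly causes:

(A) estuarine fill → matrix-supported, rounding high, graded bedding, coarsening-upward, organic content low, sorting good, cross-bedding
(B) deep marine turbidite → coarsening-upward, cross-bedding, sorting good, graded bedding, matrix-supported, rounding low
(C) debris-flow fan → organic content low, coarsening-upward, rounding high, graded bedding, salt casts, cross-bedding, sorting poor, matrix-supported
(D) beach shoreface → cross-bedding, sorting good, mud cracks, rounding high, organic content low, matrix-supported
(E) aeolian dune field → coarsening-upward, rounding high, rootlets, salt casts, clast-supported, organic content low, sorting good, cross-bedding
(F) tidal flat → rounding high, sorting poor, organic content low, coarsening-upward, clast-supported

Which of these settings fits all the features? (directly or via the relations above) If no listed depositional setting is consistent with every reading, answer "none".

none

Per-candidate check:
(A) estuarine fill — organic content low yes; coarsening-upward yes; sorting good yes; salt casts NO; cross-bedding yes; rounding high yes; matrix-supported yes
(B) deep marine turbidite — fails on organic content low, salt casts, rounding high (predicts rounding low, not rounding high)
(C) debris-flow fan — fails on sorting good (predicts sorting poor, not sorting good)
(D) beach shoreface — organic content low yes; coarsening-upward NO; sorting good yes; salt casts NO; cross-bedding yes; rounding high yes; matrix-supported yes
(E) aeolian dune field — fails on matrix-supported (predicts clast-supported, not matrix-supported)
(F) tidal flat — organic content low yes; coarsening-upward yes; sorting good NO; salt casts NO; cross-bedding NO; rounding high yes; matrix-supported NO
No candidate is consistent with all observations.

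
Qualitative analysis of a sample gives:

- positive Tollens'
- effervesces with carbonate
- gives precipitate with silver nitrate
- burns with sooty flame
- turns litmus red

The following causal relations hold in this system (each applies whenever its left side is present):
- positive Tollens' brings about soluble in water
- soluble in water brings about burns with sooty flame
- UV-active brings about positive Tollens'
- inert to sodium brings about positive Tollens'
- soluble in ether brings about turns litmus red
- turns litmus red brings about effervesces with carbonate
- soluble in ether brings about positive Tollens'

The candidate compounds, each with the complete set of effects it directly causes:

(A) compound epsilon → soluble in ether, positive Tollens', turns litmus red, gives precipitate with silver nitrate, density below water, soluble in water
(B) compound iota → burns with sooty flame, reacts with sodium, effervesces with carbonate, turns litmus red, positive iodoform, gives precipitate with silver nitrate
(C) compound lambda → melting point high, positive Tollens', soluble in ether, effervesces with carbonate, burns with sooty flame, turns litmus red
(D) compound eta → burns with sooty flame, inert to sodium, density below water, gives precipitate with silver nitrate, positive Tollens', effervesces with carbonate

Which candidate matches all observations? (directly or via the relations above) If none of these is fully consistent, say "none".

For each candidate, compare predicted effects to what was observed:
(A) compound epsilon — positive Tollens' ✓; effervesces with carbonate ✓ (by turns litmus red → effervesces with carbonate); gives precipitate with silver nitrate ✓; burns with sooty flame ✓ (by soluble in water → burns with sooty flame); turns litmus red ✓
(B) compound iota — positive Tollens' ✗; effervesces with carbonate ✓; gives precipitate with silver nitrate ✓; burns with sooty flame ✓; turns litmus red ✓
(C) compound lambda — does not account for gives precipitate with silver nitrate
(D) compound eta — positive Tollens' ✓; effervesces with carbonate ✓; gives precipitate with silver nitrate ✓; burns with sooty flame ✓; turns litmus red ✗
Only (A) is consistent with every observation.

A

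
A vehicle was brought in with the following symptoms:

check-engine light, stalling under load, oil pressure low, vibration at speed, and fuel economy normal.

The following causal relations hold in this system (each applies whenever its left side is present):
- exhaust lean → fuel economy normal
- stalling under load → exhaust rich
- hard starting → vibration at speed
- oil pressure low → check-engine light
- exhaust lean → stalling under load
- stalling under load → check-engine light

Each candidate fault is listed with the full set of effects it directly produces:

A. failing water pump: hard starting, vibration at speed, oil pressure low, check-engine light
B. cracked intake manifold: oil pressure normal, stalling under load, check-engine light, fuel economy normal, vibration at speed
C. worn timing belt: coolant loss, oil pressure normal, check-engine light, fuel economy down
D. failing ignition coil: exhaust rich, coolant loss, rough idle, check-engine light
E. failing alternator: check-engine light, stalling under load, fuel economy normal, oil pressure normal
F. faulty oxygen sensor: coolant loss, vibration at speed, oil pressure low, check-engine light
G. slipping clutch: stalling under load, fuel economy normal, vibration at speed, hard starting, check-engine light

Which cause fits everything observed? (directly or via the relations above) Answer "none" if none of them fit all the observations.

none

Per-candidate check:
(A) failing water pump — does not account for stalling under load, fuel economy normal
(B) cracked intake manifold — fails on oil pressure low (predicts oil pressure normal, not oil pressure low)
(C) worn timing belt — fails on stalling under load, oil pressure low, vibration at speed, fuel economy normal (predicts oil pressure normal, not oil pressure low; predicts fuel economy down, not fuel economy normal)
(D) failing ignition coil — does not account for stalling under load, oil pressure low, vibration at speed, fuel economy normal
(E) failing alternator — fails on oil pressure low, vibration at speed (predicts oil pressure normal, not oil pressure low)
(F) faulty oxygen sensor — does not account for stalling under load, fuel economy normal
(G) slipping clutch — does not account for oil pressure low
Every candidate fails on at least one observation.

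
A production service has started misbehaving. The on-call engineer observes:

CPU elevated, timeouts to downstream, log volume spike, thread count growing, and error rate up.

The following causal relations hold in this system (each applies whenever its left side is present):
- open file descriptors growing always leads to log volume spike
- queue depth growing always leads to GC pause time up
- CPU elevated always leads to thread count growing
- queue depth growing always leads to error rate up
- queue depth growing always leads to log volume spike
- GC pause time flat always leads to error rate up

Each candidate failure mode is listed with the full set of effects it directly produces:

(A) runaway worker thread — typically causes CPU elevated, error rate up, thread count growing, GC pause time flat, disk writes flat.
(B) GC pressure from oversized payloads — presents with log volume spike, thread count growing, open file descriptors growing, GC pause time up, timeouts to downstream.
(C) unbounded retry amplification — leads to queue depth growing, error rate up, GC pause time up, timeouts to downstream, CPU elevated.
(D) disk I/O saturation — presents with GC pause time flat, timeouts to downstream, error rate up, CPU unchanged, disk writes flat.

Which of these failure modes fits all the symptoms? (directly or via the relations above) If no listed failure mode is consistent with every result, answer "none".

Checking each candidate against the observations:
(A) runaway worker thread — CPU elevated ✓; timeouts to downstream ✗; log volume spike ✗; thread count growing ✓; error rate up ✓
(B) GC pressure from oversized payloads — does not account for CPU elevated, error rate up
(C) unbounded retry amplification — accounts for every observation (log volume spike via queue depth growing → log volume spike)
(D) disk I/O saturation — fails on CPU elevated, log volume spike, thread count growing (predicts CPU unchanged, not CPU elevated)
(C) is the only candidate with no mismatches.

C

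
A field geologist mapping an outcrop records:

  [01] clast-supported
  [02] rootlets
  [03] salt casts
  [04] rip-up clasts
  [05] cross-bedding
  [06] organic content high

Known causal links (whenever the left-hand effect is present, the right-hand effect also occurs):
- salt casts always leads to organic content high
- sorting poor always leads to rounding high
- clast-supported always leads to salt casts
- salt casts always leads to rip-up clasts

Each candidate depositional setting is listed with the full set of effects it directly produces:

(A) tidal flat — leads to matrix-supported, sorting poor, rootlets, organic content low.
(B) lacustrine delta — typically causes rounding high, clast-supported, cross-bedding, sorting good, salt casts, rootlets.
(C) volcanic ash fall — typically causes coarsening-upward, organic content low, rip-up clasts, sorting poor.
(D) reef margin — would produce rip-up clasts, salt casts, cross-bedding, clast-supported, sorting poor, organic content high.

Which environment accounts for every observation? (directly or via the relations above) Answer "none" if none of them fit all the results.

Per-candidate check:
(A) tidal flat — fails on clast-supported, salt casts, rip-up clasts, cross-bedding, organic content high (predicts matrix-supported, not clast-supported; predicts organic content low, not organic content high)
(B) lacustrine delta — accounts for every observation (rip-up clasts via salt casts → rip-up clasts)
(C) volcanic ash fall — fails on clast-supported, rootlets, salt casts, cross-bedding, organic content high (predicts organic content low, not organic content high)
(D) reef margin — clast-supported yes; rootlets NO; salt casts yes; rip-up clasts yes; cross-bedding yes; organic content high yes
Only (B) is consistent with every observation.

B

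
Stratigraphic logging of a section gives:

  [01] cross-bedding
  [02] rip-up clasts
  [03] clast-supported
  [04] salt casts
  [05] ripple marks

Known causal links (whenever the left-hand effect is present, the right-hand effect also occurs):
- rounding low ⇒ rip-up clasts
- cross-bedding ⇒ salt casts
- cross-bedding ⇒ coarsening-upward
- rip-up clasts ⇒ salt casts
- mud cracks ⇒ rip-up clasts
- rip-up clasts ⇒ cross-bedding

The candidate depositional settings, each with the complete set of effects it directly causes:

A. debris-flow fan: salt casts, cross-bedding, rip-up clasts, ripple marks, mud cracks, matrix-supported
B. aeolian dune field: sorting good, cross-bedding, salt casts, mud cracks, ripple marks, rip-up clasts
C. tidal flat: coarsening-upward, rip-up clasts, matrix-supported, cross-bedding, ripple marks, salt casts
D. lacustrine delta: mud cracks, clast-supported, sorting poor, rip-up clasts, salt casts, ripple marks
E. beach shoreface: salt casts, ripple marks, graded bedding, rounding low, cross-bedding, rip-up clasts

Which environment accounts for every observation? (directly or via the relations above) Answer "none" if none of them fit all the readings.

D

Checking each candidate against the observations:
(A) debris-flow fan — fails on clast-supported (predicts matrix-supported, not clast-supported)
(B) aeolian dune field — cross-bedding +; rip-up clasts +; clast-supported -; salt casts +; ripple marks +
(C) tidal flat — cross-bedding +; rip-up clasts +; clast-supported -; salt casts +; ripple marks +
(D) lacustrine delta — cross-bedding + (via rip-up clasts → cross-bedding); rip-up clasts +; clast-supported +; salt casts +; ripple marks +
(E) beach shoreface — cross-bedding +; rip-up clasts +; clast-supported -; salt casts +; ripple marks +
(D) is the only candidate with no mismatches.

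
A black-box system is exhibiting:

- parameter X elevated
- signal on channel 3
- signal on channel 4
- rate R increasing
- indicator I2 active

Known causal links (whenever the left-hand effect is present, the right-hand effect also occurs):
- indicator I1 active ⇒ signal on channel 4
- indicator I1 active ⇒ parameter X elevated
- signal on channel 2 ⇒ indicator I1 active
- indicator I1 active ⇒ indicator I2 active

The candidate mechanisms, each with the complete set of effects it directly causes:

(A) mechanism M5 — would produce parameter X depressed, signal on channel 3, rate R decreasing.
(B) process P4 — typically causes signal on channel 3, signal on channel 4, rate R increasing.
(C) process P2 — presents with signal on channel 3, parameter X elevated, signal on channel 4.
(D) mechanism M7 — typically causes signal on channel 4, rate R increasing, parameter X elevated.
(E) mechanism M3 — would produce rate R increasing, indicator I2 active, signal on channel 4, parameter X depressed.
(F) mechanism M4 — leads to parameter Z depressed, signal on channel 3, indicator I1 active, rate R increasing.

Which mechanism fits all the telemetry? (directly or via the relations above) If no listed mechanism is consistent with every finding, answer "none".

Testing each hypothesis:
(A) mechanism M5 — parameter X elevated -; signal on channel 3 +; signal on channel 4 -; rate R increasing -; indicator I2 active -
(B) process P4 — does not account for parameter X elevated, indicator I2 active
(C) process P2 — parameter X elevated +; signal on channel 3 +; signal on channel 4 +; rate R increasing -; indicator I2 active -
(D) mechanism M7 — does not account for signal on channel 3, indicator I2 active
(E) mechanism M3 — parameter X elevated -; signal on channel 3 -; signal on channel 4 +; rate R increasing +; indicator I2 active +
(F) mechanism M4 — accounts for every observation (parameter X elevated by indicator I1 active → parameter X elevated)
Only (F) is consistent with every observation.

F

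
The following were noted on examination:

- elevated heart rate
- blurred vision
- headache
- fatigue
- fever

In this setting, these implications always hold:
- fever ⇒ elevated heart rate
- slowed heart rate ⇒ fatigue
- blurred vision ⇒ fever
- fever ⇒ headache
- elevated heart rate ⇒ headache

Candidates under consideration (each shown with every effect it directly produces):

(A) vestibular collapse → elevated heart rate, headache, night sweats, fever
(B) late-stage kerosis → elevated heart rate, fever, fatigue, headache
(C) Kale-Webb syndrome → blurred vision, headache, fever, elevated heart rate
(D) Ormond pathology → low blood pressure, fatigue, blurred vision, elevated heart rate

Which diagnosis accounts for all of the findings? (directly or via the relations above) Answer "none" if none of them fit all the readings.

D

Testing each hypothesis:
(A) vestibular collapse — elevated heart rate match; blurred vision miss; headache match; fatigue miss; fever match
(B) late-stage kerosis — does not account for blurred vision
(C) Kale-Webb syndrome — does not account for fatigue
(D) Ormond pathology — elevated heart rate match; blurred vision match; headache match (by elevated heart rate → headache); fatigue match; fever match (by blurred vision → fever)
(D) alone accounts for all the evidence.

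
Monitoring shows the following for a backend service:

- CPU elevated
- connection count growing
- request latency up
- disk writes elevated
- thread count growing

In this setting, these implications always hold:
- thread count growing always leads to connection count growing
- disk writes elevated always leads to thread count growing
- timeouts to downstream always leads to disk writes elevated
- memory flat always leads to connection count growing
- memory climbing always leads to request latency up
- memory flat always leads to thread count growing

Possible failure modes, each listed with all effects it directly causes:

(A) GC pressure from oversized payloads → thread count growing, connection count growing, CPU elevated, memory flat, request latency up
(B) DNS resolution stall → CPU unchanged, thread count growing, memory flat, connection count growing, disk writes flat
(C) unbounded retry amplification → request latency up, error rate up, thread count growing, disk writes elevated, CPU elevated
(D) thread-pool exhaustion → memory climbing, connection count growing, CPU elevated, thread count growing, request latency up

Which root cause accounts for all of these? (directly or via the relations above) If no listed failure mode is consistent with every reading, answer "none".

C

Testing each hypothesis:
(A) GC pressure from oversized payloads — does not account for disk writes elevated
(B) DNS resolution stall — fails on CPU elevated, request latency up, disk writes elevated (predicts CPU unchanged, not CPU elevated; predicts disk writes flat, not disk writes elevated)
(C) unbounded retry amplification — CPU elevated match; connection count growing match (through thread count growing → connection count growing); request latency up match; disk writes elevated match; thread count growing match
(D) thread-pool exhaustion — CPU elevated match; connection count growing match; request latency up match; disk writes elevated miss; thread count growing match
(C) alone accounts for all the evidence.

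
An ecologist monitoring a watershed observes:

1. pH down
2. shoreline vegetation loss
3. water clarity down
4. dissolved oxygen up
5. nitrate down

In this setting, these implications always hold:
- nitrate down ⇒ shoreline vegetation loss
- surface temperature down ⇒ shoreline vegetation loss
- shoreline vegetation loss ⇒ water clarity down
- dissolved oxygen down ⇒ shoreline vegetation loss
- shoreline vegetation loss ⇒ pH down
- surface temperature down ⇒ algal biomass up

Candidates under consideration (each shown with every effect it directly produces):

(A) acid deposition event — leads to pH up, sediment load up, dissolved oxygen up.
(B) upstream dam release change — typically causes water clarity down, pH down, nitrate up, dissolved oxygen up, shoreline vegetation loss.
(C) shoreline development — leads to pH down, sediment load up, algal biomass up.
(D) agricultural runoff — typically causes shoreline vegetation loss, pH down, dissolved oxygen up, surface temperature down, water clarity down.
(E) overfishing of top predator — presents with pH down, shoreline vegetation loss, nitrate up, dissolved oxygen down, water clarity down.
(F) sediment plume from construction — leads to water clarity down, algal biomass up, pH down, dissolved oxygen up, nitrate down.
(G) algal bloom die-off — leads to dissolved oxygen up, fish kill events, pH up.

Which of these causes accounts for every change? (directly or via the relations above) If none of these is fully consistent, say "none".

F

For each candidate, compare predicted effects to what was observed:
(A) acid deposition event — pH down -; shoreline vegetation loss -; water clarity down -; dissolved oxygen up +; nitrate down -
(B) upstream dam release change — pH down +; shoreline vegetation loss +; water clarity down +; dissolved oxygen up +; nitrate down -
(C) shoreline development — pH down +; shoreline vegetation loss -; water clarity down -; dissolved oxygen up -; nitrate down -
(D) agricultural runoff — does not account for nitrate down
(E) overfishing of top predator — pH down +; shoreline vegetation loss +; water clarity down +; dissolved oxygen up -; nitrate down -
(F) sediment plume from construction — accounts for every observation (shoreline vegetation loss through nitrate down → shoreline vegetation loss)
(G) algal bloom die-off — fails on pH down, shoreline vegetation loss, water clarity down, nitrate down (predicts pH up, not pH down)
(F) alone accounts for all the evidence.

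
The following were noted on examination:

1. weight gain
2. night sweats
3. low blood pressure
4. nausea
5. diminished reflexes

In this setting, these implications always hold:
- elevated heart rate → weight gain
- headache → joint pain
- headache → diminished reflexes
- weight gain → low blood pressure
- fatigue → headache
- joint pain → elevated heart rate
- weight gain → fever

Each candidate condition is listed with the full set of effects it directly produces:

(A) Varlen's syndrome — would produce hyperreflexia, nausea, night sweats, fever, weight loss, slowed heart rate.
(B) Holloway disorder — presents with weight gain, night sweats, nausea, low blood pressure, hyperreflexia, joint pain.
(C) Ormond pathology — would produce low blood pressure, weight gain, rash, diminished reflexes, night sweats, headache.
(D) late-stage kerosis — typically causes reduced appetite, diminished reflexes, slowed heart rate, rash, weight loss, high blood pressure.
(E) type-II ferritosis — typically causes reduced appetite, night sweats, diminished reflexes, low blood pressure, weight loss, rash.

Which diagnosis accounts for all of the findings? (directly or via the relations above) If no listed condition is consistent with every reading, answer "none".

Testing each hypothesis:
(A) Varlen's syndrome — weight gain -; night sweats +; low blood pressure -; nausea +; diminished reflexes -
(B) Holloway disorder — weight gain +; night sweats +; low blood pressure +; nausea +; diminished reflexes -
(C) Ormond pathology — does not account for nausea
(D) late-stage kerosis — fails on weight gain, night sweats, low blood pressure, nausea (predicts weight loss, not weight gain; predicts high blood pressure, not low blood pressure)
(E) type-II ferritosis — fails on weight gain, nausea (predicts weight loss, not weight gain)
None of the listed candidates fits everything.

none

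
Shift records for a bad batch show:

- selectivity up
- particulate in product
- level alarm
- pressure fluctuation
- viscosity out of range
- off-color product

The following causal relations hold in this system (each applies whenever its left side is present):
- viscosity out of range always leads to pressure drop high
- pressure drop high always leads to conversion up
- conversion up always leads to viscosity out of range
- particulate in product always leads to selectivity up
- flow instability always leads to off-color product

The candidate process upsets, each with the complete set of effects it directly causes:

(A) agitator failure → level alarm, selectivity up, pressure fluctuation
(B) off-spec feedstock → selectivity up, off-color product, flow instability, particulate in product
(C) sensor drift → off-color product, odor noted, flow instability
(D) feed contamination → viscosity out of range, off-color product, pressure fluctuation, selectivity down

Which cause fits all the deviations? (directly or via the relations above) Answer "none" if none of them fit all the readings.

none

For each candidate, compare predicted effects to what was observed:
(A) agitator failure — selectivity up match; particulate in product miss; level alarm match; pressure fluctuation match; viscosity out of range miss; off-color product miss
(B) off-spec feedstock — selectivity up match; particulate in product match; level alarm miss; pressure fluctuation miss; viscosity out of range miss; off-color product match
(C) sensor drift — does not account for selectivity up, particulate in product, level alarm, pressure fluctuation, viscosity out of range
(D) feed contamination — selectivity up miss; particulate in product miss; level alarm miss; pressure fluctuation match; viscosity out of range match; off-color product match
Every candidate fails on at least one observation.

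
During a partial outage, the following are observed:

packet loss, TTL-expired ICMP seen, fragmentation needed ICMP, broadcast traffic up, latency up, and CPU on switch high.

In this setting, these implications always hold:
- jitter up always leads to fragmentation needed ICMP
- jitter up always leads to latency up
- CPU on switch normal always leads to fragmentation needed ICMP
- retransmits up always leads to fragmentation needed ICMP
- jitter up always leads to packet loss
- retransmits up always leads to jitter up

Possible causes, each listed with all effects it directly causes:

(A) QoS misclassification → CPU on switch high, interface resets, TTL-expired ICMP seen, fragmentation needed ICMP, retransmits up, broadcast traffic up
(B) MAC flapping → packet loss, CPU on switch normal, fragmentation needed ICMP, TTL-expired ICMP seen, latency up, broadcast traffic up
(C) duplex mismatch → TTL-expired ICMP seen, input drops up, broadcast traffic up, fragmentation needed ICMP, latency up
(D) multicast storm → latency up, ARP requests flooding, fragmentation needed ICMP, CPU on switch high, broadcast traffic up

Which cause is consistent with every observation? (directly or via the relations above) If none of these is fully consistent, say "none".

A

Checking each candidate against the observations:
(A) QoS misclassification — packet loss + (through retransmits up → jitter up → packet loss); TTL-expired ICMP seen +; fragmentation needed ICMP +; broadcast traffic up +; latency up + (through retransmits up → jitter up → latency up); CPU on switch high +
(B) MAC flapping — fails on CPU on switch high (predicts CPU on switch normal, not CPU on switch high)
(C) duplex mismatch — packet loss -; TTL-expired ICMP seen +; fragmentation needed ICMP +; broadcast traffic up +; latency up +; CPU on switch high -
(D) multicast storm — packet loss -; TTL-expired ICMP seen -; fragmentation needed ICMP +; broadcast traffic up +; latency up +; CPU on switch high +
(A) alone accounts for all the evidence.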